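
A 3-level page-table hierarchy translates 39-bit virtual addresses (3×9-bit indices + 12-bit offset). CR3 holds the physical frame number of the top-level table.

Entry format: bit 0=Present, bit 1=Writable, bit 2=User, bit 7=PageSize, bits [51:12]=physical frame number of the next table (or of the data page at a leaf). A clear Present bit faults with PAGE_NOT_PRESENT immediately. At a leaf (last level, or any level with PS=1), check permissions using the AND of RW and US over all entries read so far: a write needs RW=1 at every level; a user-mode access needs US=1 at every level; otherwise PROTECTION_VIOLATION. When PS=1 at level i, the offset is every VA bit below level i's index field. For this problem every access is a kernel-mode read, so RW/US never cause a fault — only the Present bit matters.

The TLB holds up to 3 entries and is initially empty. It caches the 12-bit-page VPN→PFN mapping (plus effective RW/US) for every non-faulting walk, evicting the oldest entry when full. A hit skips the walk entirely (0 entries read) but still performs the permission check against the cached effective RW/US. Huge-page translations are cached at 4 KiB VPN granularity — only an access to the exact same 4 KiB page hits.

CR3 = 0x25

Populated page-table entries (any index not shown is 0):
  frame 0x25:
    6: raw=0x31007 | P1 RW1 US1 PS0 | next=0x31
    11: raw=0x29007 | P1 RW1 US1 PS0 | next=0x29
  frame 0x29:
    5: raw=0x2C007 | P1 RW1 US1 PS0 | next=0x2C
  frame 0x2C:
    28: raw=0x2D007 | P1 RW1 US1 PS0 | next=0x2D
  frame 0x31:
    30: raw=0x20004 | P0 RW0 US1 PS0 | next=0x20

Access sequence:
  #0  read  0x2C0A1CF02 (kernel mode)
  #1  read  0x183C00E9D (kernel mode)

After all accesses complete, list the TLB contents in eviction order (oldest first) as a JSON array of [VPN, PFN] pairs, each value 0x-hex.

Trace:
#0 VA=0x2C0A1CF02 (r,kernel):
  L0 @0x25[11] → 0x29007  P=1,RW=1,US=1,PS=0
  L1 @0x29[5] → 0x2C007  P=1,RW=1,US=1,PS=0
  L2 @0x2C[28] → 0x2D007  P=1,RW=1,US=1,PS=0
  ✓ 0x2DF02  — 3 lookups
#1 VA=0x183C00E9D (r,kernel):
  L0 @0x25[6] → 0x31007  P=1,RW=1,US=1,PS=0
  L1 @0x31[30] → 0x20004  P=0,RW=0,US=1,PS=0
  ⇒ fault: PAGE_NOT_PRESENT  — 2 lookups

TLB: [["0x2C0A1C", "0x2D"]]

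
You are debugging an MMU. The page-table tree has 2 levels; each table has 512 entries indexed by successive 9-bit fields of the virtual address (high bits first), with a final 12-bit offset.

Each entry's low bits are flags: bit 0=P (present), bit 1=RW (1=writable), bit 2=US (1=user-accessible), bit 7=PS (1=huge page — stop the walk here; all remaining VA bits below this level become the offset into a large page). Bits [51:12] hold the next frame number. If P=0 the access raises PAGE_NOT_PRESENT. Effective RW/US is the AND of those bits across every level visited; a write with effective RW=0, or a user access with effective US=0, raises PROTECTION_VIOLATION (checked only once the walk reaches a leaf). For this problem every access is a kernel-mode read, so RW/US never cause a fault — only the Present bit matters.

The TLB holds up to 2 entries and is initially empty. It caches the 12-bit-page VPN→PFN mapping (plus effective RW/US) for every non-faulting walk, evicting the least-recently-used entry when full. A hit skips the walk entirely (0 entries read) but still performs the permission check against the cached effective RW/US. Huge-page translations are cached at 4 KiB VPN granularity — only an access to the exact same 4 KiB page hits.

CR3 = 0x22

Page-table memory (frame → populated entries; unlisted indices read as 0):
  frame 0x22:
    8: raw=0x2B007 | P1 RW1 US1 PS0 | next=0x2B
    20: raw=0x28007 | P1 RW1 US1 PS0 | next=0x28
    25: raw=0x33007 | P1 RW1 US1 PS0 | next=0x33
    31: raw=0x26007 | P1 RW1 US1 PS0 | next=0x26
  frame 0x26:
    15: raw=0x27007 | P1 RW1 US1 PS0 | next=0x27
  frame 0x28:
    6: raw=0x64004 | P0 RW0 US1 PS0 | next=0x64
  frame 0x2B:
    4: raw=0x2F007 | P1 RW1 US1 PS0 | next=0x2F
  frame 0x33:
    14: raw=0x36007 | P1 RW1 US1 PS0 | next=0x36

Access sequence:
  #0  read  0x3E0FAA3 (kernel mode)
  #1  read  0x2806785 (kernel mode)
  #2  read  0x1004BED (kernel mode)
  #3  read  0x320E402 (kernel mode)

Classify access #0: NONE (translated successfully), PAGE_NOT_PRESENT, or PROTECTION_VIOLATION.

Per-access translation:
#0 VA=0x3E0FAA3 (r,kernel):
  lvl0: tbl 0x22, slot 31 ⇒ 0x26007 (P1/RW1/US1/PS0)
  lvl1: tbl 0x26, slot 15 ⇒ 0x27007 (P1/RW1/US1/PS0)
  ⇒ phys 0x27AA3  [2 reads]
#1 VA=0x2806785 (r,kernel):
  lvl0: tbl 0x22, slot 20 ⇒ 0x28007 (P1/RW1/US1/PS0)
  lvl1: tbl 0x28, slot 6 ⇒ 0x64004 (P0/RW0/US1/PS0)
  ⇒ fault: PAGE_NOT_PRESENT  — 2 lookups
#2 VA=0x1004BED (r,kernel):
  lvl0: tbl 0x22, slot 8 ⇒ 0x2B007 (P1/RW1/US1/PS0)
  lvl1: tbl 0x2B, slot 4 ⇒ 0x2F007 (P1/RW1/US1/PS0)
  ⇒ phys 0x2FBED  [2 reads]
#3 VA=0x320E402 (r,kernel):
  lvl0: tbl 0x22, slot 25 ⇒ 0x33007 (P1/RW1/US1/PS0)
  lvl1: tbl 0x33, slot 14 ⇒ 0x36007 (P1/RW1/US1/PS0)
  ⇒ phys 0x36402  [2 reads]

Access #0 fault: NONE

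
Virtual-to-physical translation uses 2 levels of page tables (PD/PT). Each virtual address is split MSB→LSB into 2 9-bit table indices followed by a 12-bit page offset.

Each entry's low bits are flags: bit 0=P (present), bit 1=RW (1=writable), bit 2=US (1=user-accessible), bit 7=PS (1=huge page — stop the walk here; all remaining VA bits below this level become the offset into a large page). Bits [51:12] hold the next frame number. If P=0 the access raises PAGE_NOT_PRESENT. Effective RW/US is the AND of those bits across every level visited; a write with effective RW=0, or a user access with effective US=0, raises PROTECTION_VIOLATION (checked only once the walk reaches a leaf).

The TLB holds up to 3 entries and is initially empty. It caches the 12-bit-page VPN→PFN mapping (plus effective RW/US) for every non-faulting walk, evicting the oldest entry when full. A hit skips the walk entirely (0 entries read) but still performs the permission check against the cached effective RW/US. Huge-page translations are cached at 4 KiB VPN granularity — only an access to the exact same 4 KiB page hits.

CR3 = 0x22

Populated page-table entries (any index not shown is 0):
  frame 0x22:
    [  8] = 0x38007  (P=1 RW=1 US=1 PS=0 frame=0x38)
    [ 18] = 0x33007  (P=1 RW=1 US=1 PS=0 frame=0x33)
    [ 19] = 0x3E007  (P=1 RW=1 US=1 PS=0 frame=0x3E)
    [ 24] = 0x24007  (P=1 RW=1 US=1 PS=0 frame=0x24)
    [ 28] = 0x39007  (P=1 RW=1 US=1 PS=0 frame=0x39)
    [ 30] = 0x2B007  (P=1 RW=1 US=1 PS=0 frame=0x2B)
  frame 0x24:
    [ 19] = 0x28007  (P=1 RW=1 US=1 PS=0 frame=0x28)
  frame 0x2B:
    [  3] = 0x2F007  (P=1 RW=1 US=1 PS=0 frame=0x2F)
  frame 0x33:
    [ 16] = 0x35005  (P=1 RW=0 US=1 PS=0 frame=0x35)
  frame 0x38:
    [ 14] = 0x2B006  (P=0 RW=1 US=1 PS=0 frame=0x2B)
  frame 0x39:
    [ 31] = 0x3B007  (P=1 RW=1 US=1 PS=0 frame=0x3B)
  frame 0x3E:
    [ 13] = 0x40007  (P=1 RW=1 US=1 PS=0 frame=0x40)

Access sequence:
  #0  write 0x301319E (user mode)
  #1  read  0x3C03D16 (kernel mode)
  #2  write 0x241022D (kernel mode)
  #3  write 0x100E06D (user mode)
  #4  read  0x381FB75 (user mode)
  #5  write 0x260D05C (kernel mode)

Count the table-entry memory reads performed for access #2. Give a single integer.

Per-access translation:
#0 VA=0x301319E (w,user):
  L0: frame=0x22 idx=24 entry=0x24007 [P=1 RW=1 US=1 PS=0]
  L1: frame=0x24 idx=19 entry=0x28007 [P=1 RW=1 US=1 PS=0]
  ✓ 0x2819E  — 2 lookups
#1 VA=0x3C03D16 (r,kernel):
  L0: frame=0x22 idx=30 entry=0x2B007 [P=1 RW=1 US=1 PS=0]
  L1: frame=0x2B idx=3 entry=0x2F007 [P=1 RW=1 US=1 PS=0]
  ✓ 0x2FD16  — 2 lookups
#2 VA=0x241022D (w,kernel):
  L0: frame=0x22 idx=18 entry=0x33007 [P=1 RW=1 US=1 PS=0]
  L1: frame=0x33 idx=16 entry=0x35005 [P=1 RW=0 US=1 PS=0]
  ⇒ fault: PROTECTION_VIOLATION  — 2 lookups
#3 VA=0x100E06D (w,user):
  L0: frame=0x22 idx=8 entry=0x38007 [P=1 RW=1 US=1 PS=0]
  L1: frame=0x38 idx=14 entry=0x2B006 [P=0 RW=1 US=1 PS=0]
  ⇒ fault: PAGE_NOT_PRESENT  — 2 lookups
#4 VA=0x381FB75 (r,user):
  L0: frame=0x22 idx=28 entry=0x39007 [P=1 RW=1 US=1 PS=0]
  L1: frame=0x39 idx=31 entry=0x3B007 [P=1 RW=1 US=1 PS=0]
  ✓ 0x3BB75  — 2 lookups
#5 VA=0x260D05C (w,kernel):
  L0: frame=0x22 idx=19 entry=0x3E007 [P=1 RW=1 US=1 PS=0]
  L1: frame=0x3E idx=13 entry=0x40007 [P=1 RW=1 US=1 PS=0]
  ✓ 0x4005C  — 2 lookups

Entries read for #2: 2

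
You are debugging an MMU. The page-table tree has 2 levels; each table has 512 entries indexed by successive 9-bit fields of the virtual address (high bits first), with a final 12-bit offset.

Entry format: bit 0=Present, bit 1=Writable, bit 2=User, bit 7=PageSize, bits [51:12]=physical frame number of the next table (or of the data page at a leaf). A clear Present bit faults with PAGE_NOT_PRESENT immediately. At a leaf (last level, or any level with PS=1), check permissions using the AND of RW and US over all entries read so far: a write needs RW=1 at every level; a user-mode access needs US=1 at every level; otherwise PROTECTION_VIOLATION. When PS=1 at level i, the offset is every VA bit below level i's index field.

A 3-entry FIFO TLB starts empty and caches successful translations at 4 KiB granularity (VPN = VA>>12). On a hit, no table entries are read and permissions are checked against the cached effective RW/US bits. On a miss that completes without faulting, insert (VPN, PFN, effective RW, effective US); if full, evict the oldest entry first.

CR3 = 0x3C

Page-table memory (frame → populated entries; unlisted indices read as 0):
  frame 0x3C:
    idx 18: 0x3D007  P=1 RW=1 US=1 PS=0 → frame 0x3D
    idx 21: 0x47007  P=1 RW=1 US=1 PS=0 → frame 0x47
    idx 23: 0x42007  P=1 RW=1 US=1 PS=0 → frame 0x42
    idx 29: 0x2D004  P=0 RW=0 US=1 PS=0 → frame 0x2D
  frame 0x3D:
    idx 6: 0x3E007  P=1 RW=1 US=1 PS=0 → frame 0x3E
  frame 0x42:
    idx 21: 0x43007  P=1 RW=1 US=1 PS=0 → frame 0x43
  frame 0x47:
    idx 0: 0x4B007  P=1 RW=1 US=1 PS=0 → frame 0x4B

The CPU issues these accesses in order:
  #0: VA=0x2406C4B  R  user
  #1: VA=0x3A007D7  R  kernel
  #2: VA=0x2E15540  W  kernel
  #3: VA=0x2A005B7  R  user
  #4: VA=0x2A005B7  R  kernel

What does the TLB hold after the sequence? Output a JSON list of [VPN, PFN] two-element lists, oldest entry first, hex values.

Per-access translation:
#0 VA=0x2406C4B (r,user):
  lvl0: tbl 0x3C, slot 18 ⇒ 0x3D007 (P1/RW1/US1/PS0)
  lvl1: tbl 0x3D, slot 6 ⇒ 0x3E007 (P1/RW1/US1/PS0)
  → PA=0x3EC4B  (2 entries read)
#1 VA=0x3A007D7 (r,kernel):
  lvl0: tbl 0x3C, slot 29 ⇒ 0x2D004 (P0/RW0/US1/PS0)
  → PAGE_NOT_PRESENT  (1 entries read)
#2 VA=0x2E15540 (w,kernel):
  lvl0: tbl 0x3C, slot 23 ⇒ 0x42007 (P1/RW1/US1/PS0)
  lvl1: tbl 0x42, slot 21 ⇒ 0x43007 (P1/RW1/US1/PS0)
  → PA=0x43540  (2 entries read)
#3 VA=0x2A005B7 (r,user):
  lvl0: tbl 0x3C, slot 21 ⇒ 0x47007 (P1/RW1/US1/PS0)
  lvl1: tbl 0x47, slot 0 ⇒ 0x4B007 (P1/RW1/US1/PS0)
  → PA=0x4B5B7  (2 entries read)
#4 VA=0x2A005B7 (r,kernel):
  TLB hit vpn=0x2A00 → PA=0x4B5B7

TLB: [["0x2406", "0x3E"], ["0x2E15", "0x43"], ["0x2A00", "0x4B"]]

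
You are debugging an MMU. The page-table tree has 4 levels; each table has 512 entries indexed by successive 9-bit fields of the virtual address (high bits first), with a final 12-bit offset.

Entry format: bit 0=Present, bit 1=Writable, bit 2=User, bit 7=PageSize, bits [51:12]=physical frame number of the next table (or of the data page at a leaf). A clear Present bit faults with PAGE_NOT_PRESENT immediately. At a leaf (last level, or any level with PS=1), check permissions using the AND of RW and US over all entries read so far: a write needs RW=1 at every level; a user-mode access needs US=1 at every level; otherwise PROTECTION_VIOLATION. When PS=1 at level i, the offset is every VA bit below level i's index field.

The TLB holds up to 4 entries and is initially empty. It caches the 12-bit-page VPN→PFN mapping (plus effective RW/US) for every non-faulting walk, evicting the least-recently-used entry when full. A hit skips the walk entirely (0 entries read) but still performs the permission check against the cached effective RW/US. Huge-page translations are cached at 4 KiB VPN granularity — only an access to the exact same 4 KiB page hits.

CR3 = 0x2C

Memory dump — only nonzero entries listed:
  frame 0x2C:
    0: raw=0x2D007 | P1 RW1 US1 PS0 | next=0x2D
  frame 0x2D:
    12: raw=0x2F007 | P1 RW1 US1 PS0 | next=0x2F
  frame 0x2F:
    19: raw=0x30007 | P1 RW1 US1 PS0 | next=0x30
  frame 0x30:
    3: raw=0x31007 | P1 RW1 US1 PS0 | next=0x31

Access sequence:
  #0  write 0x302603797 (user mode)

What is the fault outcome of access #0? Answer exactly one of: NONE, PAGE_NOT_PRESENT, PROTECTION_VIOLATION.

Per-access translation:
#0 VA=0x302603797 (w,user):
  [0] read 0x2C idx=0: raw=0x2D007 flags P=1 W=1 U=1 S=0
  [1] read 0x2D idx=12: raw=0x2F007 flags P=1 W=1 U=1 S=0
  [2] read 0x2F idx=19: raw=0x30007 flags P=1 W=1 U=1 S=0
  [3] read 0x30 idx=3: raw=0x31007 flags P=1 W=1 U=1 S=0
  ⇒ phys 0x31797  [4 reads]

Access #0 fault: NONE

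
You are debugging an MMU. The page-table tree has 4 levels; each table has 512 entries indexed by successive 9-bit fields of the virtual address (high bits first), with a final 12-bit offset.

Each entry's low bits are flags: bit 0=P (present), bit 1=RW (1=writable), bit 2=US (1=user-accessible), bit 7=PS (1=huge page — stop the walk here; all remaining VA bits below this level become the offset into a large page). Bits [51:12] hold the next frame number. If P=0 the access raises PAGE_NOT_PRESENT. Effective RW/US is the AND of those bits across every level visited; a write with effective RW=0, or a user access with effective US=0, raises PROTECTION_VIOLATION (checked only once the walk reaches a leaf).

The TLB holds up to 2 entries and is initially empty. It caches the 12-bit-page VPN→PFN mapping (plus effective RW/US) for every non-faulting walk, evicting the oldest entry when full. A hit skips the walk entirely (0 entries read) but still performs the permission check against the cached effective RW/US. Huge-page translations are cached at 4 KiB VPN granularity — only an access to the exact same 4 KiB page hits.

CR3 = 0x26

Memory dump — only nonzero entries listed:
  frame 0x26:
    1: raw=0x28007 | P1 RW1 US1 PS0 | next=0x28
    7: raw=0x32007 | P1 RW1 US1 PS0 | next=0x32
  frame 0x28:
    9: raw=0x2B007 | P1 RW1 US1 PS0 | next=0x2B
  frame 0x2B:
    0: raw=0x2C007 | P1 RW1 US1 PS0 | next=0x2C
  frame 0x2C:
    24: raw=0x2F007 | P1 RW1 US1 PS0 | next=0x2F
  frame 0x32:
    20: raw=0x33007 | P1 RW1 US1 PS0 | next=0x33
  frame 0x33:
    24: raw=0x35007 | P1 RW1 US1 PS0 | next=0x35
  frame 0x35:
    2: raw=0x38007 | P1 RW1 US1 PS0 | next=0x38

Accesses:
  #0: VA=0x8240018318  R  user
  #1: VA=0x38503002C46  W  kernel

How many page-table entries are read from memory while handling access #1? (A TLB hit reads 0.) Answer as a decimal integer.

Walk each access:
#0 VA=0x8240018318 (r,user):
  [0] read 0x26 idx=1: raw=0x28007 flags P=1 W=1 U=1 S=0
  [1] read 0x28 idx=9: raw=0x2B007 flags P=1 W=1 U=1 S=0
  [2] read 0x2B idx=0: raw=0x2C007 flags P=1 W=1 U=1 S=0
  [3] read 0x2C idx=24: raw=0x2F007 flags P=1 W=1 U=1 S=0
  → PA=0x2F318  (4 entries read)
#1 VA=0x38503002C46 (w,kernel):
  [0] read 0x26 idx=7: raw=0x32007 flags P=1 W=1 U=1 S=0
  [1] read 0x32 idx=20: raw=0x33007 flags P=1 W=1 U=1 S=0
  [2] read 0x33 idx=24: raw=0x35007 flags P=1 W=1 U=1 S=0
  [3] read 0x35 idx=2: raw=0x38007 flags P=1 W=1 U=1 S=0
  → PA=0x38C46  (4 entries read)

Entries read for #1: 4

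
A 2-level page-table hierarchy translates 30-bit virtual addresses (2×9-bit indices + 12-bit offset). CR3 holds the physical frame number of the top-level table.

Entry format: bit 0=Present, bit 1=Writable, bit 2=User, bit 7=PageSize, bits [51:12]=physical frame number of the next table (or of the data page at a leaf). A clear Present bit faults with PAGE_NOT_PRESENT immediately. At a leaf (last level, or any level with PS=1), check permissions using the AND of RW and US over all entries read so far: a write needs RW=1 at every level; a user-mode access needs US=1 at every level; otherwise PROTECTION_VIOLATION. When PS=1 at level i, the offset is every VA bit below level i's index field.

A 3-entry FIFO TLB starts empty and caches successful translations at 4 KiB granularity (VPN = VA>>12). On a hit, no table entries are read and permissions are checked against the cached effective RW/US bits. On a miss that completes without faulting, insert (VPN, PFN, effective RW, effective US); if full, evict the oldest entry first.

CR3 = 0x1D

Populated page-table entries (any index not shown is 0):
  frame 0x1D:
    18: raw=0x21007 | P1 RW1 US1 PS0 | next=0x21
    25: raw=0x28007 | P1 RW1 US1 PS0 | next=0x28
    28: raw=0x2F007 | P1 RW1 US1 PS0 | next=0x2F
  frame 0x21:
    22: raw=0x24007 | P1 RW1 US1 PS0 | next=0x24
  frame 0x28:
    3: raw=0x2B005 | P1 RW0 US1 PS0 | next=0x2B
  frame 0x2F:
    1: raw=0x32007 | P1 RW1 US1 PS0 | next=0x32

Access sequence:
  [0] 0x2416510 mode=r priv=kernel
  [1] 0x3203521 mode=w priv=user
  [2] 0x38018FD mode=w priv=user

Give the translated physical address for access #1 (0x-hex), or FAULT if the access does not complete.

Per-access translation:
#0 VA=0x2416510 (r,kernel):
  L0: frame=0x1D idx=18 entry=0x21007 [P=1 RW=1 US=1 PS=0]
  L1: frame=0x21 idx=22 entry=0x24007 [P=1 RW=1 US=1 PS=0]
  ⇒ phys 0x24510  [2 reads]
#1 VA=0x3203521 (w,user):
  L0: frame=0x1D idx=25 entry=0x28007 [P=1 RW=1 US=1 PS=0]
  L1: frame=0x28 idx=3 entry=0x2B005 [P=1 RW=0 US=1 PS=0]
  → PROTECTION_VIOLATION  (2 entries read)
#2 VA=0x38018FD (w,user):
  L0: frame=0x1D idx=28 entry=0x2F007 [P=1 RW=1 US=1 PS=0]
  L1: frame=0x2F idx=1 entry=0x32007 [P=1 RW=1 US=1 PS=0]
  ⇒ phys 0x328FD  [2 reads]

Access #1 PA: FAULT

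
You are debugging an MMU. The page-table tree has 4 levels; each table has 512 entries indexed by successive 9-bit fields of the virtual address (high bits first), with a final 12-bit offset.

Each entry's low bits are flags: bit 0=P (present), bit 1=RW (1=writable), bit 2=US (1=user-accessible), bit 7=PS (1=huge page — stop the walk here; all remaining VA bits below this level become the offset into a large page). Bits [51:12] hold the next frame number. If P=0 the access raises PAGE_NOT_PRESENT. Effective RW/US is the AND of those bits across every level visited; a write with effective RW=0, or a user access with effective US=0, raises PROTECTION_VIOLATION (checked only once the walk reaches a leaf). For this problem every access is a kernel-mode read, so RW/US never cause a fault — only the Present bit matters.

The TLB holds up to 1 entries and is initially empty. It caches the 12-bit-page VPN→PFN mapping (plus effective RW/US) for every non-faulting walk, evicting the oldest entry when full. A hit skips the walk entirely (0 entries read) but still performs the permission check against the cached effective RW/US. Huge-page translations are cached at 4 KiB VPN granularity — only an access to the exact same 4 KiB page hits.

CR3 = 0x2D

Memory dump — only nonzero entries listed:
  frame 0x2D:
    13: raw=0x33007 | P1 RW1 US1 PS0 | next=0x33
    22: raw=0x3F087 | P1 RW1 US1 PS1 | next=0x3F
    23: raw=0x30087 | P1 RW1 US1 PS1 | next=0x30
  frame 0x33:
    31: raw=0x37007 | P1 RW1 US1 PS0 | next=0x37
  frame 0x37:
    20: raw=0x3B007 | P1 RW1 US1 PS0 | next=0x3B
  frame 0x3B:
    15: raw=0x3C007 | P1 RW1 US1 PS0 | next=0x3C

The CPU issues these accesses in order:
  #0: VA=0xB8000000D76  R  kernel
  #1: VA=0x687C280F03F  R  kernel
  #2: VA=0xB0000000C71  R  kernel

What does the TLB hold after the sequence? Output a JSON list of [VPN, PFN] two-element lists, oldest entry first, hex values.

Walk each access:
#0 VA=0xB8000000D76 (r,kernel):
  L0: frame=0x2D idx=23 entry=0x30087 [P=1 RW=1 US=1 PS=1]
  ✓ 0x30D76 (huge @L0)  — 1 lookups
#1 VA=0x687C280F03F (r,kernel):
  L0: frame=0x2D idx=13 entry=0x33007 [P=1 RW=1 US=1 PS=0]
  L1: frame=0x33 idx=31 entry=0x37007 [P=1 RW=1 US=1 PS=0]
  L2: frame=0x37 idx=20 entry=0x3B007 [P=1 RW=1 US=1 PS=0]
  L3: frame=0x3B idx=15 entry=0x3C007 [P=1 RW=1 US=1 PS=0]
  ✓ 0x3C03F  — 4 lookups
#2 VA=0xB0000000C71 (r,kernel):
  L0: frame=0x2D idx=22 entry=0x3F087 [P=1 RW=1 US=1 PS=1]
  ✓ 0x3FC71 (huge @L0)  — 1 lookups

TLB: [["0xB0000000", "0x3F"]]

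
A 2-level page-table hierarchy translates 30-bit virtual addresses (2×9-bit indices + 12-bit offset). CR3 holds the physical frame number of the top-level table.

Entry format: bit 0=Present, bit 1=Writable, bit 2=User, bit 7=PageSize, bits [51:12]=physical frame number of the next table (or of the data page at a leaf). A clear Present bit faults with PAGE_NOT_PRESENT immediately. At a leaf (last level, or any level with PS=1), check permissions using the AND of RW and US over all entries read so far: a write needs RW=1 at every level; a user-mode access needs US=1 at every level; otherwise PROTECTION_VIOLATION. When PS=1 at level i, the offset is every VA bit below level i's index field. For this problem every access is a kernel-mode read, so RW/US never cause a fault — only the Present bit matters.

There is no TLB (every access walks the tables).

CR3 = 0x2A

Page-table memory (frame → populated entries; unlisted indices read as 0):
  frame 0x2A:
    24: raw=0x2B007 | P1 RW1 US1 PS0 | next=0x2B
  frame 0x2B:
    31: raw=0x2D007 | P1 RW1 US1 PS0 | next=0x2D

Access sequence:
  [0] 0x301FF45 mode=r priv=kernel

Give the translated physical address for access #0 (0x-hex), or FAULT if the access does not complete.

Per-access translation:
#0 VA=0x301FF45 (r,kernel):
  lvl0: tbl 0x2A, slot 24 ⇒ 0x2B007 (P1/RW1/US1/PS0)
  lvl1: tbl 0x2B, slot 31 ⇒ 0x2D007 (P1/RW1/US1/PS0)
  ⇒ phys 0x2DF45  [2 reads]

Access #0 PA: 0x2DF45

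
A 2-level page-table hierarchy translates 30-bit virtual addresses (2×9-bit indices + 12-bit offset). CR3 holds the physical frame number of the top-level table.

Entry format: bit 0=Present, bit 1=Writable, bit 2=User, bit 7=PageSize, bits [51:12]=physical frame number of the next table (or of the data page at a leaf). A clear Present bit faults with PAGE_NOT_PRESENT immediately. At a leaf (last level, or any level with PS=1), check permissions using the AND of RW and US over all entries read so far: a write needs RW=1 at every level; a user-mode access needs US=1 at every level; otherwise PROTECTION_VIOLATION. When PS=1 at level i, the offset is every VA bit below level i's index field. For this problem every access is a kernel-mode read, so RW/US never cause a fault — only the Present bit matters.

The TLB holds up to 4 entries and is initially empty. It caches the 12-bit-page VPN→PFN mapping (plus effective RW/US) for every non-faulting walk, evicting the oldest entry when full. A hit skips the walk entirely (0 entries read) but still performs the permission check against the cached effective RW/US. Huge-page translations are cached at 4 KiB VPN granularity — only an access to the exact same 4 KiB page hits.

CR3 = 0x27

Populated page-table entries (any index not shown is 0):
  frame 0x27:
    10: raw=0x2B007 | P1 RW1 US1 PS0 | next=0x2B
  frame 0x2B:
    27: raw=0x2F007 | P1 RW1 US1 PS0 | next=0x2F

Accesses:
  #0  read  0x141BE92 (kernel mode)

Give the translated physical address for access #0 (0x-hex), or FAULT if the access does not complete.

Trace:
#0 VA=0x141BE92 (r,kernel):
  [0] read 0x27 idx=10: raw=0x2B007 flags P=1 W=1 U=1 S=0
  [1] read 0x2B idx=27: raw=0x2F007 flags P=1 W=1 U=1 S=0
  ✓ 0x2FE92  — 2 lookups

Access #0 PA: 0x2FE92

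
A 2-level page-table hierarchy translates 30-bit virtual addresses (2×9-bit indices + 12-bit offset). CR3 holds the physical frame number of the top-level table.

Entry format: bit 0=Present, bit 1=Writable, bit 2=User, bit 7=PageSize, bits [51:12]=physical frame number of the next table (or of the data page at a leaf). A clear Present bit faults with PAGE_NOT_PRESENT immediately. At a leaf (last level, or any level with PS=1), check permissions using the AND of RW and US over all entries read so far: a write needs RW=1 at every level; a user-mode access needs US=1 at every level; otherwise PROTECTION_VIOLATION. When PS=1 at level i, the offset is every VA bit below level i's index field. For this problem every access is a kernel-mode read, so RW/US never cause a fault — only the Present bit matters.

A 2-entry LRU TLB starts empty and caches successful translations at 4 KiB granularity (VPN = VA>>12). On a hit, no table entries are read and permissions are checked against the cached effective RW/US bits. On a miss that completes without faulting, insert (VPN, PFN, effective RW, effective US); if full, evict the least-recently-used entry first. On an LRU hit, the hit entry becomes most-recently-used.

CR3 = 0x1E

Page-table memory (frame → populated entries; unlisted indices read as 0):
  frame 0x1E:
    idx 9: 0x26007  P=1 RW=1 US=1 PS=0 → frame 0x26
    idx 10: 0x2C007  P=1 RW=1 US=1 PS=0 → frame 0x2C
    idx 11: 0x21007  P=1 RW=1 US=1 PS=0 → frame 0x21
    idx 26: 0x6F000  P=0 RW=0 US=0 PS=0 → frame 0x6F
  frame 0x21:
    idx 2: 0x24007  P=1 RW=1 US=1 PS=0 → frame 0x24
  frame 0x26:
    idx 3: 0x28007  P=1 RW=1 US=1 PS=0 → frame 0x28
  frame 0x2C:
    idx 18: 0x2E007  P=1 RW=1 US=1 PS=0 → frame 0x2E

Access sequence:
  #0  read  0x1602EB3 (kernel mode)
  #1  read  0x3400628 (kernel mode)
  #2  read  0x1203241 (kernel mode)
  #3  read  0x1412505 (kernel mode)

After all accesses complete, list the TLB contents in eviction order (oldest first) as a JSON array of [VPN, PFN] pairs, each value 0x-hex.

Per-access translation:
#0 VA=0x1602EB3 (r,kernel):
  [0] read 0x1E idx=11: raw=0x21007 flags P=1 W=1 U=1 S=0
  [1] read 0x21 idx=2: raw=0x24007 flags P=1 W=1 U=1 S=0
  ⇒ phys 0x24EB3  [2 reads]
#1 VA=0x3400628 (r,kernel):
  [0] read 0x1E idx=26: raw=0x6F000 flags P=0 W=0 U=0 S=0
  ✗ PAGE_NOT_PRESENT  [1 reads]
#2 VA=0x1203241 (r,kernel):
  [0] read 0x1E idx=9: raw=0x26007 flags P=1 W=1 U=1 S=0
  [1] read 0x26 idx=3: raw=0x28007 flags P=1 W=1 U=1 S=0
  ⇒ phys 0x28241  [2 reads]
#3 VA=0x1412505 (r,kernel):
  [0] read 0x1E idx=10: raw=0x2C007 flags P=1 W=1 U=1 S=0
  [1] read 0x2C idx=18: raw=0x2E007 flags P=1 W=1 U=1 S=0
  ⇒ phys 0x2E505  [2 reads]

TLB: [["0x1203", "0x28"], ["0x1412", "0x2E"]]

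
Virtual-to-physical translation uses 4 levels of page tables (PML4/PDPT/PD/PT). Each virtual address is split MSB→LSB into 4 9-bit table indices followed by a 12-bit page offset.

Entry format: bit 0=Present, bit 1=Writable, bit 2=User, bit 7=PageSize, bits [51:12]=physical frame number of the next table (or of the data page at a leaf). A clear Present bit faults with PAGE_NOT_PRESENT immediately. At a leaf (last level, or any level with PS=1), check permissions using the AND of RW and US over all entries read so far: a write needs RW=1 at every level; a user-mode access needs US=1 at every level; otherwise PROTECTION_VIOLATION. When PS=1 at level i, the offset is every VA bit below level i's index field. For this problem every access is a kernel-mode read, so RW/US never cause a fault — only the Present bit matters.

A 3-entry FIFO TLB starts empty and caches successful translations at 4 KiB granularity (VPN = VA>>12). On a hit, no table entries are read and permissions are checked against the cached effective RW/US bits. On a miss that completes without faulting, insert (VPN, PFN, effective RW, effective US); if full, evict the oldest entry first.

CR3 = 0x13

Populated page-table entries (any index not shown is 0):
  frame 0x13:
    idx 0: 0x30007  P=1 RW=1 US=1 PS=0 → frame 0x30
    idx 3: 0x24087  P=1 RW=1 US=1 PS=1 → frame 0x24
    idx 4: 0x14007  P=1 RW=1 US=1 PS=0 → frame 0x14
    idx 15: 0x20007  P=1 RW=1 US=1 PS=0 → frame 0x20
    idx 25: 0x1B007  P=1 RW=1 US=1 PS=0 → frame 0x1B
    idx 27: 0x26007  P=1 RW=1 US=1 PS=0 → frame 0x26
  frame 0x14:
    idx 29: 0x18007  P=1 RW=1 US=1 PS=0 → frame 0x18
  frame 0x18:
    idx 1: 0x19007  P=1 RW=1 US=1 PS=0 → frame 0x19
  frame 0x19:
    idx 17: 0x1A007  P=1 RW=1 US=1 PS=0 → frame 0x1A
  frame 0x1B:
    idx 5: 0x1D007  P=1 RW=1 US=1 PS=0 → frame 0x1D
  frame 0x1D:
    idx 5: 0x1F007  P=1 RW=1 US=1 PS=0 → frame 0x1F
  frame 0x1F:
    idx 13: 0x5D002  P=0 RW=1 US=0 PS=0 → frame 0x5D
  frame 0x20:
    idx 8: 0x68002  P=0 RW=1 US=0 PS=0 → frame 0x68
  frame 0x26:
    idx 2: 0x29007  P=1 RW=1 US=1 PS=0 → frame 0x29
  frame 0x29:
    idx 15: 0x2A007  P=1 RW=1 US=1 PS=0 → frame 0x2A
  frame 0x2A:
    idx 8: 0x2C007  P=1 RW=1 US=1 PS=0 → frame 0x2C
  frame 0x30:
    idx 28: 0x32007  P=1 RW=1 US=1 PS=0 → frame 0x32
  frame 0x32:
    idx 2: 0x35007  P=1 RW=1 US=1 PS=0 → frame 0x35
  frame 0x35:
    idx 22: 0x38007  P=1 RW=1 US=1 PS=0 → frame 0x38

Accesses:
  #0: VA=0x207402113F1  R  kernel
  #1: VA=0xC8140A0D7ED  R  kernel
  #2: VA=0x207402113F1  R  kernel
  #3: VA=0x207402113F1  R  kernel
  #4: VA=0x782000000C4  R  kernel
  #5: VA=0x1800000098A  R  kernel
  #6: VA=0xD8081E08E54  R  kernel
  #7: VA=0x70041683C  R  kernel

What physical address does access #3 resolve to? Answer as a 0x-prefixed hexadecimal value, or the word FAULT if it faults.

Trace:
#0 VA=0x207402113F1 (r,kernel):
  L0: frame=0x13 idx=4 entry=0x14007 [P=1 RW=1 US=1 PS=0]
  L1: frame=0x14 idx=29 entry=0x18007 [P=1 RW=1 US=1 PS=0]
  L2: frame=0x18 idx=1 entry=0x19007 [P=1 RW=1 US=1 PS=0]
  L3: frame=0x19 idx=17 entry=0x1A007 [P=1 RW=1 US=1 PS=0]
  → PA=0x1A3F1  (4 entries read)
#1 VA=0xC8140A0D7ED (r,kernel):
  L0: frame=0x13 idx=25 entry=0x1B007 [P=1 RW=1 US=1 PS=0]
  L1: frame=0x1B idx=5 entry=0x1D007 [P=1 RW=1 US=1 PS=0]
  L2: frame=0x1D idx=5 entry=0x1F007 [P=1 RW=1 US=1 PS=0]
  L3: frame=0x1F idx=13 entry=0x5D002 [P=0 RW=1 US=0 PS=0]
  → PAGE_NOT_PRESENT  (4 entries read)
#2 VA=0x207402113F1 (r,kernel):
  TLB hit vpn=0x20740211 → PA=0x1A3F1
#3 VA=0x207402113F1 (r,kernel):
  TLB hit vpn=0x20740211 → PA=0x1A3F1
#4 VA=0x782000000C4 (r,kernel):
  L0: frame=0x13 idx=15 entry=0x20007 [P=1 RW=1 US=1 PS=0]
  L1: frame=0x20 idx=8 entry=0x68002 [P=0 RW=1 US=0 PS=0]
  → PAGE_NOT_PRESENT  (2 entries read)
#5 VA=0x1800000098A (r,kernel):
  L0: frame=0x13 idx=3 entry=0x24087 [P=1 RW=1 US=1 PS=1]
  → PA=0x2498A (huge @L0)  (1 entries read)
#6 VA=0xD8081E08E54 (r,kernel):
  L0: frame=0x13 idx=27 entry=0x26007 [P=1 RW=1 US=1 PS=0]
  L1: frame=0x26 idx=2 entry=0x29007 [P=1 RW=1 US=1 PS=0]
  L2: frame=0x29 idx=15 entry=0x2A007 [P=1 RW=1 US=1 PS=0]
  L3: frame=0x2A idx=8 entry=0x2C007 [P=1 RW=1 US=1 PS=0]
  → PA=0x2CE54  (4 entries read)
#7 VA=0x70041683C (r,kernel):
  L0: frame=0x13 idx=0 entry=0x30007 [P=1 RW=1 US=1 PS=0]
  L1: frame=0x30 idx=28 entry=0x32007 [P=1 RW=1 US=1 PS=0]
  L2: frame=0x32 idx=2 entry=0x35007 [P=1 RW=1 US=1 PS=0]
  L3: frame=0x35 idx=22 entry=0x38007 [P=1 RW=1 US=1 PS=0]
  → PA=0x3883C  (4 entries read)

Access #3 PA: 0x1A3F1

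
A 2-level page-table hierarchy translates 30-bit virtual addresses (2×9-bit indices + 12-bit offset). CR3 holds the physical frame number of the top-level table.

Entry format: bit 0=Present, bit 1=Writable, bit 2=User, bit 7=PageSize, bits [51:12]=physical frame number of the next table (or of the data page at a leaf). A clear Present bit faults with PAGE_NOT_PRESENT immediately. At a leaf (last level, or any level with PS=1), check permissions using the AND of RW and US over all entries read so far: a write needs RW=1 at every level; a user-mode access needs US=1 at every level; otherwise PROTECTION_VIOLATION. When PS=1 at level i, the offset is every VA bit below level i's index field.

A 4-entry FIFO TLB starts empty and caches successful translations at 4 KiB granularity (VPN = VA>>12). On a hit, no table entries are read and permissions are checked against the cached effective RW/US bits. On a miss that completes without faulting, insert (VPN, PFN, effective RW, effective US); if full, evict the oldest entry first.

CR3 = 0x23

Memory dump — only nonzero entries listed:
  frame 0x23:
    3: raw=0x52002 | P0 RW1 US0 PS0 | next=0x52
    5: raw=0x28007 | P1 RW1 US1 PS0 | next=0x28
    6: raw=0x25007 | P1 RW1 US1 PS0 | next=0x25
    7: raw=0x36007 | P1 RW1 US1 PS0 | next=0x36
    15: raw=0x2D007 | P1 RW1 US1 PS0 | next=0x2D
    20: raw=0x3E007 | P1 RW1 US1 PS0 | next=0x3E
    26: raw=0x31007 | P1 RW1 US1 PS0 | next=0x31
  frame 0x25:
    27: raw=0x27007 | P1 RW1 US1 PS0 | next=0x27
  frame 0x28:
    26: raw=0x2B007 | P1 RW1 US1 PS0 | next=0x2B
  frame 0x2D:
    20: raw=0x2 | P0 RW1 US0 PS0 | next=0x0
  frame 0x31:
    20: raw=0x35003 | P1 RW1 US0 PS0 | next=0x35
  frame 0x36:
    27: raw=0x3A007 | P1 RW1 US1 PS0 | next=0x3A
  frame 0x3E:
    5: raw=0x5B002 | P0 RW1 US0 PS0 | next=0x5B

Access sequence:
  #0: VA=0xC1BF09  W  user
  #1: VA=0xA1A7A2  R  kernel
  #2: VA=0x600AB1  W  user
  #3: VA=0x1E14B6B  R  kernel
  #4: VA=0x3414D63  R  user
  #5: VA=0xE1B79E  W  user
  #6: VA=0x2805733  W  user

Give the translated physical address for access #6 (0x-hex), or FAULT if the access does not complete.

Trace:
#0 VA=0xC1BF09 (w,user):
  L0: frame=0x23 idx=6 entry=0x25007 [P=1 RW=1 US=1 PS=0]
  L1: frame=0x25 idx=27 entry=0x27007 [P=1 RW=1 US=1 PS=0]
  → PA=0x27F09  (2 entries read)
#1 VA=0xA1A7A2 (r,kernel):
  L0: frame=0x23 idx=5 entry=0x28007 [P=1 RW=1 US=1 PS=0]
  L1: frame=0x28 idx=26 entry=0x2B007 [P=1 RW=1 US=1 PS=0]
  → PA=0x2B7A2  (2 entries read)
#2 VA=0x600AB1 (w,user):
  L0: frame=0x23 idx=3 entry=0x52002 [P=0 RW=1 US=0 PS=0]
  → PAGE_NOT_PRESENT  (1 entries read)
#3 VA=0x1E14B6B (r,kernel):
  L0: frame=0x23 idx=15 entry=0x2D007 [P=1 RW=1 US=1 PS=0]
  L1: frame=0x2D idx=20 entry=0x2 [P=0 RW=1 US=0 PS=0]
  → PAGE_NOT_PRESENT  (2 entries read)
#4 VA=0x3414D63 (r,user):
  L0: frame=0x23 idx=26 entry=0x31007 [P=1 RW=1 US=1 PS=0]
  L1: frame=0x31 idx=20 entry=0x35003 [P=1 RW=1 US=0 PS=0]
  → PROTECTION_VIOLATION  (2 entries read)
#5 VA=0xE1B79E (w,user):
  L0: frame=0x23 idx=7 entry=0x36007 [P=1 RW=1 US=1 PS=0]
  L1: frame=0x36 idx=27 entry=0x3A007 [P=1 RW=1 US=1 PS=0]
  → PA=0x3A79E  (2 entries read)
#6 VA=0x2805733 (w,user):
  L0: frame=0x23 idx=20 entry=0x3E007 [P=1 RW=1 US=1 PS=0]
  L1: frame=0x3E idx=5 entry=0x5B002 [P=0 RW=1 US=0 PS=0]
  → PAGE_NOT_PRESENT  (2 entries read)

Access #6 PA: FAULT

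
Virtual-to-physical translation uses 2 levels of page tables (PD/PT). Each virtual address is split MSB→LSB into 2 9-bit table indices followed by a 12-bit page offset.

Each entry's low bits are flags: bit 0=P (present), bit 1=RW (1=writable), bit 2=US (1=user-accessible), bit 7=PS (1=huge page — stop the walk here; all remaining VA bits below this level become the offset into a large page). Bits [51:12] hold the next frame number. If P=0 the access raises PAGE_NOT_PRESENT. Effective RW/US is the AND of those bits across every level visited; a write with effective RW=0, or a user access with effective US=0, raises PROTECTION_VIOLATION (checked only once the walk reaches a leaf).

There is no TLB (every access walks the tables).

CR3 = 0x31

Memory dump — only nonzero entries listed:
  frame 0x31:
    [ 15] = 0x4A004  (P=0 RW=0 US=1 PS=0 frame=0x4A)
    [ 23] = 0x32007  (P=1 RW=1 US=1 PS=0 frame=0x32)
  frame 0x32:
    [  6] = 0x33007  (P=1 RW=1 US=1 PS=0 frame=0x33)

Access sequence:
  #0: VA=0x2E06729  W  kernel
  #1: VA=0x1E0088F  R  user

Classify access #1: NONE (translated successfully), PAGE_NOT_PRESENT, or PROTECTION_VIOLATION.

Per-access translation:
#0 VA=0x2E06729 (w,kernel):
  L0: frame=0x31 idx=23 entry=0x32007 [P=1 RW=1 US=1 PS=0]
  L1: frame=0x32 idx=6 entry=0x33007 [P=1 RW=1 US=1 PS=0]
  → PA=0x33729  (2 entries read)
#1 VA=0x1E0088F (r,user):
  L0: frame=0x31 idx=15 entry=0x4A004 [P=0 RW=0 US=1 PS=0]
  ⇒ fault: PAGE_NOT_PRESENT  — 1 lookups

Access #1 fault: PAGE_NOT_PRESENT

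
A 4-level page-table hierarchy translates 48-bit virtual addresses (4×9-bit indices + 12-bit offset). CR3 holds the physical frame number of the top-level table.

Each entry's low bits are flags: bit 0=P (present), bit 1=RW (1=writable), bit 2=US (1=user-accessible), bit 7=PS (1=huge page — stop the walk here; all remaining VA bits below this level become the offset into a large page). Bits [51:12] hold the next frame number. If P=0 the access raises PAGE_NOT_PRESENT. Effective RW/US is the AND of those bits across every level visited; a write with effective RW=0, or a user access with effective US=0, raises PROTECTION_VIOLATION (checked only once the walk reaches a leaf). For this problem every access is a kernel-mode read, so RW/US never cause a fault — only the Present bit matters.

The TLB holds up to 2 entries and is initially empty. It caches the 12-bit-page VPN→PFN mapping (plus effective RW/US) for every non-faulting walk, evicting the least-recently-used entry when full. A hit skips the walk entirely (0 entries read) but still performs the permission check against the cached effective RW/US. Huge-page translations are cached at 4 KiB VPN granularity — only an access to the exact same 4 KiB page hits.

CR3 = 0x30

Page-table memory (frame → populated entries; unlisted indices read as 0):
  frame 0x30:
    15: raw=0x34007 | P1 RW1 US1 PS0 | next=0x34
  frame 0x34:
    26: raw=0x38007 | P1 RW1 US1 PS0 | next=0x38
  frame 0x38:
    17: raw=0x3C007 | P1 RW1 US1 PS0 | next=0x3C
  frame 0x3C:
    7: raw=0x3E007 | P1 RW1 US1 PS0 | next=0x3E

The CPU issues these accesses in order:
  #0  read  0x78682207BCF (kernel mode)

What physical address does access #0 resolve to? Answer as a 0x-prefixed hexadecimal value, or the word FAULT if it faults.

Per-access translation:
#0 VA=0x78682207BCF (r,kernel):
  L0 @0x30[15] → 0x34007  P=1,RW=1,US=1,PS=0
  L1 @0x34[26] → 0x38007  P=1,RW=1,US=1,PS=0
  L2 @0x38[17] → 0x3C007  P=1,RW=1,US=1,PS=0
  L3 @0x3C[7] → 0x3E007  P=1,RW=1,US=1,PS=0
  ✓ 0x3EBCF  — 4 lookups

Access #0 PA: 0x3EBCF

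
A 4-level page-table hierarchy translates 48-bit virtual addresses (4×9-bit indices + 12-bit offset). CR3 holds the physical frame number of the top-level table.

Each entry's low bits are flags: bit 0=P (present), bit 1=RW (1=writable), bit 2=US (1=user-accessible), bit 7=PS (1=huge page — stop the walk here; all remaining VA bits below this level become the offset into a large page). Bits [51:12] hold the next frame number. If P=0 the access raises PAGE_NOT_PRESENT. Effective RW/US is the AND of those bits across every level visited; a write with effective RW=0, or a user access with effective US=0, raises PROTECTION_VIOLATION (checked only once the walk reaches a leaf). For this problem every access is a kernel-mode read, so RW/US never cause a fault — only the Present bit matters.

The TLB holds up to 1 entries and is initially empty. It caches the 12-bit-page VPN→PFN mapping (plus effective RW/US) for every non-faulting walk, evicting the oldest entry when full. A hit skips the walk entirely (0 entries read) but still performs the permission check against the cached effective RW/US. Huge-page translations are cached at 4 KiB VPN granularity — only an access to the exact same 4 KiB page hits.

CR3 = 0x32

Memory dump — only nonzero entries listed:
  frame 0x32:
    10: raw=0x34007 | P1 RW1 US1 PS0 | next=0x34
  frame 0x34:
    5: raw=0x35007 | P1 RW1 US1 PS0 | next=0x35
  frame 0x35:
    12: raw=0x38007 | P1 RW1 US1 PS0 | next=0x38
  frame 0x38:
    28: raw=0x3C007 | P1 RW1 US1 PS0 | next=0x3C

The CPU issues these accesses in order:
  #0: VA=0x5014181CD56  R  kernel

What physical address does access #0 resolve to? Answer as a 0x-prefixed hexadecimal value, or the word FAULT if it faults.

Walk each access:
#0 VA=0x5014181CD56 (r,kernel):
  L0 @0x32[10] → 0x34007  P=1,RW=1,US=1,PS=0
  L1 @0x34[5] → 0x35007  P=1,RW=1,US=1,PS=0
  L2 @0x35[12] → 0x38007  P=1,RW=1,US=1,PS=0
  L3 @0x38[28] → 0x3C007  P=1,RW=1,US=1,PS=0
  ✓ 0x3CD56  — 4 lookups

Access #0 PA: 0x3CD56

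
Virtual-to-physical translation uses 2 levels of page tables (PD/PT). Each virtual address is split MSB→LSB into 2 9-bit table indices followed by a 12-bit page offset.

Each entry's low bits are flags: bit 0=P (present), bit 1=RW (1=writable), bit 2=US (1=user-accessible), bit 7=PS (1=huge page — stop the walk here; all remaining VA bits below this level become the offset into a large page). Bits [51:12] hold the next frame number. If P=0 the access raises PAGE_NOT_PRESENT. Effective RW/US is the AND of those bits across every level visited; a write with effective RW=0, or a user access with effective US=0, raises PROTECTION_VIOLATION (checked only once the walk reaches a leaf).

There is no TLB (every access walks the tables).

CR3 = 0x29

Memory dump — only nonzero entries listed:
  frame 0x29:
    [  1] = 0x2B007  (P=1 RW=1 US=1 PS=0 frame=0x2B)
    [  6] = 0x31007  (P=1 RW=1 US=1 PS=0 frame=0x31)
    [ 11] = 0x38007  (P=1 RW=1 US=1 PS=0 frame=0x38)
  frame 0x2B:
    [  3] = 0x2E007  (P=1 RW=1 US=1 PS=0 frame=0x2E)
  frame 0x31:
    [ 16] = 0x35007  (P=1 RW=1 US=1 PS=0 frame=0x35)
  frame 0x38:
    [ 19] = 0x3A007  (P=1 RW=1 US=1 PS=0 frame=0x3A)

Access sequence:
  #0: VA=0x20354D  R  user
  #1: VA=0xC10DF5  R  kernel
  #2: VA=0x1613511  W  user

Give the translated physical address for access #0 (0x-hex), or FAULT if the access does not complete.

Per-access translation:
#0 VA=0x20354D (r,user):
  [0] read 0x29 idx=1: raw=0x2B007 flags P=1 W=1 U=1 S=0
  [1] read 0x2B idx=3: raw=0x2E007 flags P=1 W=1 U=1 S=0
  ⇒ phys 0x2E54D  [2 reads]
#1 VA=0xC10DF5 (r,kernel):
  [0] read 0x29 idx=6: raw=0x31007 flags P=1 W=1 U=1 S=0
  [1] read 0x31 idx=16: raw=0x35007 flags P=1 W=1 U=1 S=0
  ⇒ phys 0x35DF5  [2 reads]
#2 VA=0x1613511 (w,user):
  [0] read 0x29 idx=11: raw=0x38007 flags P=1 W=1 U=1 S=0
  [1] read 0x38 idx=19: raw=0x3A007 flags P=1 W=1 U=1 S=0
  ⇒ phys 0x3A511  [2 reads]

Access #0 PA: 0x2E54D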